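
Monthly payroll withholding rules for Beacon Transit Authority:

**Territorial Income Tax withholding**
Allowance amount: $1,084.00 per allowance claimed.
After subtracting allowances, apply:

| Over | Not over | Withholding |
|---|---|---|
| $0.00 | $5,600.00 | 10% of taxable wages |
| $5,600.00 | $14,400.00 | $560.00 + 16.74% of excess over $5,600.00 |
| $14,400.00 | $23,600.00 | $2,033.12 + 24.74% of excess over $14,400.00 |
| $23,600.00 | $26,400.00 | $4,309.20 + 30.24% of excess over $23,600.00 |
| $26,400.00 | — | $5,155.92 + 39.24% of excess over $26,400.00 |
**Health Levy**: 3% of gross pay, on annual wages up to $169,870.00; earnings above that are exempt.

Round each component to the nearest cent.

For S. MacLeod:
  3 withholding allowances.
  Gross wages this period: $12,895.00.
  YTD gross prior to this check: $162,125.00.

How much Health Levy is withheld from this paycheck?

$232.35

Health Levy: cap $169,870.00 − YTD $162,125.00 = $7,745.00 subject; 3% × $7,745.00 = $232.35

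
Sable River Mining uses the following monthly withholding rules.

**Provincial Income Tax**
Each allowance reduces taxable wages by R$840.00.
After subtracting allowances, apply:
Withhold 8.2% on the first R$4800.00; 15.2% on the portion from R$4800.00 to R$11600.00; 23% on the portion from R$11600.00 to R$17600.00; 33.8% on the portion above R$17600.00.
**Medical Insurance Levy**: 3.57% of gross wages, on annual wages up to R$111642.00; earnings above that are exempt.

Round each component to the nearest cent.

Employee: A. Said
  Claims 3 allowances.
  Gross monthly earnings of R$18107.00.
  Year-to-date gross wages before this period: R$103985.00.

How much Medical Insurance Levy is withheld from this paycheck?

Medical Insurance Levy: cap R$111642.00 − YTD R$103985.00 = R$7657.00 subject; 3.57% × R$7657.00 = R$273.35

R$273.35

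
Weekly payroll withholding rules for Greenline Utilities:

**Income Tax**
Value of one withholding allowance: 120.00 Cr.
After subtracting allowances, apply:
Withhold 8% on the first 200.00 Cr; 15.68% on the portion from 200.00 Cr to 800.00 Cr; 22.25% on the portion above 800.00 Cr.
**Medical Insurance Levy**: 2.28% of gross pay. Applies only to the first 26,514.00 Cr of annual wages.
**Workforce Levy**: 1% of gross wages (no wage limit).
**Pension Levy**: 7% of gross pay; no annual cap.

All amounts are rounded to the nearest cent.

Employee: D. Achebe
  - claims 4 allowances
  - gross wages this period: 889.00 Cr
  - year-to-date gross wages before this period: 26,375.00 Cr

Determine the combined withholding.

Income Tax: taxable = 889.00 Cr − 4×120.00 Cr = 409.00 Cr
  16.00 Cr + 15.68% × (409.00 Cr − 200.00 Cr) = 16.00 Cr + 15.68% × 209.00 Cr = 48.77 Cr
Medical Insurance Levy: cap 26,514.00 Cr − YTD 26,375.00 Cr = 139.00 Cr subject; 2.28% × 139.00 Cr = 3.17 Cr
Workforce Levy: 1% × 889.00 Cr = 8.89 Cr
Pension Levy: 7% × 889.00 Cr = 62.23 Cr
Total: 48.77 Cr + 3.17 Cr + 8.89 Cr + 62.23 Cr = 123.06 Cr

123.06 Cr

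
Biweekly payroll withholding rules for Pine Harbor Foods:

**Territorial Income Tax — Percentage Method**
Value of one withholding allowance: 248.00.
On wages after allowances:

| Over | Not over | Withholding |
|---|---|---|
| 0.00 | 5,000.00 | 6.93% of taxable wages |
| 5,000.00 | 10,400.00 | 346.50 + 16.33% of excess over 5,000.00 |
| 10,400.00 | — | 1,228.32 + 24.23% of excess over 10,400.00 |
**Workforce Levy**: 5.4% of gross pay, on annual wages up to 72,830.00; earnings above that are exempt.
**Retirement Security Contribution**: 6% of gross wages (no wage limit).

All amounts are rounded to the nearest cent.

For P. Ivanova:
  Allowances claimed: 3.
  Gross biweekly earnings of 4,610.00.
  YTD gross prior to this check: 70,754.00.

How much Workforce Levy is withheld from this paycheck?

112.10

Workforce Levy: cap 72,830.00 − YTD 70,754.00 = 2,076.00 subject; 5.4% × 2,076.00 = 112.10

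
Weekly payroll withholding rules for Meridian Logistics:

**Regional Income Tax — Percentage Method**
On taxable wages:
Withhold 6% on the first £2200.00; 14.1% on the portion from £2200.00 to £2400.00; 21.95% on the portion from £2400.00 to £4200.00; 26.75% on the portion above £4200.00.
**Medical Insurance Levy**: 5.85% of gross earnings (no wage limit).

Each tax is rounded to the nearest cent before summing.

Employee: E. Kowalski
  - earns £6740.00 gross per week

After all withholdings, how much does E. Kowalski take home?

Regional Income Tax: taxable = £6740.00
  £555.30 + 26.75% × (£6740.00 − £4200.00) = £555.30 + 26.75% × £2540.00 = £1234.75
Medical Insurance Levy: 5.85% × £6740.00 = £394.29
Total withheld: £1234.75 + £394.29 = £1629.04
Net pay: £6740.00 − £1629.04 = £5110.96

£5110.96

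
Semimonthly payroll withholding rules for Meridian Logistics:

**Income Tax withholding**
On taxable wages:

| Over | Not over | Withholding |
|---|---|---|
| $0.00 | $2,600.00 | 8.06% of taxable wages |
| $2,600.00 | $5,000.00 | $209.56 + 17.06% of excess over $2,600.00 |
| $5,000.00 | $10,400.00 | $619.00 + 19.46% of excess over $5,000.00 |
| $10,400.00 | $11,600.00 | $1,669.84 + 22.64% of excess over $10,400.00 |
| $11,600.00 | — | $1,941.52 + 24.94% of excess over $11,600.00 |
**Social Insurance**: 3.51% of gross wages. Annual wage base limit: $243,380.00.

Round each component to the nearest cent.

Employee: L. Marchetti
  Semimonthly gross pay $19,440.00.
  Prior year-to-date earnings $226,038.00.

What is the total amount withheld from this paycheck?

$4,505.52

Income Tax: taxable = $19,440.00
  $1,941.52 + 24.94% × ($19,440.00 − $11,600.00) = $1,941.52 + 24.94% × $7,840.00 = $3,896.82
Social Insurance: cap $243,380.00 − YTD $226,038.00 = $17,342.00 subject; 3.51% × $17,342.00 = $608.70
Total: $3,896.82 + $608.70 = $4,505.52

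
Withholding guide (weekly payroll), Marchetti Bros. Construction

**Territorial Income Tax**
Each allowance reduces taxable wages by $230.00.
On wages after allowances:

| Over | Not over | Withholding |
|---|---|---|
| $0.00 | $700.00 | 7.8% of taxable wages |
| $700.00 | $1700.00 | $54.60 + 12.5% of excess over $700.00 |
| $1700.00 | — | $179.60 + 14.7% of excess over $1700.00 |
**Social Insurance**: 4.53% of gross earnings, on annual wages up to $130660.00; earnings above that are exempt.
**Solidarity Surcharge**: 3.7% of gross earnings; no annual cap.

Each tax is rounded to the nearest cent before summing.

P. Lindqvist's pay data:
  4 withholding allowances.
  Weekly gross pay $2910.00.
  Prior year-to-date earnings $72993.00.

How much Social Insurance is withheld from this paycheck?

$131.82

Social Insurance: 4.53% × $2910.00 = $131.82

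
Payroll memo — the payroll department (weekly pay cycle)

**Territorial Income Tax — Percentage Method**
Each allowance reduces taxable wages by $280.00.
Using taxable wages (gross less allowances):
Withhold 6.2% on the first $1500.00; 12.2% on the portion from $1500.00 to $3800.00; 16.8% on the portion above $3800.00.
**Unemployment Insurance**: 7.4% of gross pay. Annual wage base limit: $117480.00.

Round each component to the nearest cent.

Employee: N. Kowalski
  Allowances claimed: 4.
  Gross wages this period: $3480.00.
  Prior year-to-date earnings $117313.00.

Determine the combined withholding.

Territorial Income Tax: taxable = $3480.00 − 4×$280.00 = $2360.00
  $93.00 + 12.2% × ($2360.00 − $1500.00) = $93.00 + 12.2% × $860.00 = $197.92
Unemployment Insurance: cap $117480.00 − YTD $117313.00 = $167.00 subject; 7.4% × $167.00 = $12.36
Total: $197.92 + $12.36 = $210.28

$210.28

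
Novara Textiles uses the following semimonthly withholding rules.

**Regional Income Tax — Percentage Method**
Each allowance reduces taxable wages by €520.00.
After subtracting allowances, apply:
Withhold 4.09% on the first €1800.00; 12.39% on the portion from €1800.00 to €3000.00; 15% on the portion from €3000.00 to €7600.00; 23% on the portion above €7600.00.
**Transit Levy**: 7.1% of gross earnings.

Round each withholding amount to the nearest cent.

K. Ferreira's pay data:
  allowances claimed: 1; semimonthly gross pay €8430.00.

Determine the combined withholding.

€1582.13

Regional Income Tax: taxable = €8430.00 − 1×€520.00 = €7910.00
  €912.30 + 23% × (€7910.00 − €7600.00) = €912.30 + 23% × €310.00 = €983.60
Transit Levy: 7.1% × €8430.00 = €598.53
Total: €983.60 + €598.53 = €1582.13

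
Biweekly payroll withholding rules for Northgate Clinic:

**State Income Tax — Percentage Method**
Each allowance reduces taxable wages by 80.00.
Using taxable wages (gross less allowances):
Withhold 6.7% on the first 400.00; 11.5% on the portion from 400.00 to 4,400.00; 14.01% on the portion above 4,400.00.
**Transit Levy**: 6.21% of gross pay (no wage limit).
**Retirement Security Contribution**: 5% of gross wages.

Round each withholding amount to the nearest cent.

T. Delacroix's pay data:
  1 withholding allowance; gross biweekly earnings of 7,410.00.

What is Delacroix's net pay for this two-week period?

State Income Tax: taxable = 7,410.00 − 1×80.00 = 7,330.00
  486.80 + 14.01% × (7,330.00 − 4,400.00) = 486.80 + 14.01% × 2,930.00 = 897.29
Transit Levy: 6.21% × 7,410.00 = 460.16
Retirement Security Contribution: 5% × 7,410.00 = 370.50
Total withheld: 897.29 + 460.16 + 370.50 = 1,727.95
Net pay: 7,410.00 − 1,727.95 = 5,682.05

5,682.05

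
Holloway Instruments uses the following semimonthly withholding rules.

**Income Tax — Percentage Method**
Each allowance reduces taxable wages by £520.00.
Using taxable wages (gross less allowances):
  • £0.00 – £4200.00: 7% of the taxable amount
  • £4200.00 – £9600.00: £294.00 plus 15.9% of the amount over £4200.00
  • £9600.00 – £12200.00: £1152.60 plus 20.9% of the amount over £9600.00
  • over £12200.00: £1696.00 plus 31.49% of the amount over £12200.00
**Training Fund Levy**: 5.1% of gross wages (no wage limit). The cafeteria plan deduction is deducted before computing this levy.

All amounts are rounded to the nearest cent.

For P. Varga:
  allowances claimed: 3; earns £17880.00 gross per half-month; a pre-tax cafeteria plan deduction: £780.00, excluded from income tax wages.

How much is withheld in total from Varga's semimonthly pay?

£3619.87

Income Tax: taxable = £17880.00 − £780.00 − 3×£520.00 = £15540.00
  £1696.00 + 31.49% × (£15540.00 − £12200.00) = £1696.00 + 31.49% × £3340.00 = £2747.77
Training Fund Levy: 5.1% × £17100.00 = £872.10
Total: £2747.77 + £872.10 = £3619.87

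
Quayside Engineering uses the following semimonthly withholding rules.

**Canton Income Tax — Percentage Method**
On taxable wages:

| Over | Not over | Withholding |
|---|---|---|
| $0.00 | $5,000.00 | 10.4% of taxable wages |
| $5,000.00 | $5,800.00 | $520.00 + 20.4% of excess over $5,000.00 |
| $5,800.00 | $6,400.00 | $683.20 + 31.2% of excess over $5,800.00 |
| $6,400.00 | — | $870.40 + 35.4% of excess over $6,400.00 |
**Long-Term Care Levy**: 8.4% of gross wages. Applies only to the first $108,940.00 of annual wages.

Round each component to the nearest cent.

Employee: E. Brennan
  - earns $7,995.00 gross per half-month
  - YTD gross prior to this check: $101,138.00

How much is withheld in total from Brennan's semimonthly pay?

Canton Income Tax: taxable = $7,995.00
  $870.40 + 35.4% × ($7,995.00 − $6,400.00) = $870.40 + 35.4% × $1,595.00 = $1,435.03
Long-Term Care Levy: cap $108,940.00 − YTD $101,138.00 = $7,802.00 subject; 8.4% × $7,802.00 = $655.37
Total: $1,435.03 + $655.37 = $2,090.40

$2,090.40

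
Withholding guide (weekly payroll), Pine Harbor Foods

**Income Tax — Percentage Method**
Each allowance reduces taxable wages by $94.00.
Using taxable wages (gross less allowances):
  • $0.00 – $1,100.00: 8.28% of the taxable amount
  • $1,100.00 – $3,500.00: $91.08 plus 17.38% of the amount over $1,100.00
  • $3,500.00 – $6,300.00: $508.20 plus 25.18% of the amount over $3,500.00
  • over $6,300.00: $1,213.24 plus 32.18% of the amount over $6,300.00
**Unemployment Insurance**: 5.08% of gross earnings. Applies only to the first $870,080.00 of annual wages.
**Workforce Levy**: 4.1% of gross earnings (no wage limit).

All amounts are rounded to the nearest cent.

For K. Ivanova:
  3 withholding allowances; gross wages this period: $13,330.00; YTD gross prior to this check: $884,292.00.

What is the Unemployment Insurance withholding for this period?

Unemployment Insurance: YTD $884,292.00 ≥ cap $870,080.00 → $0.00

$0.00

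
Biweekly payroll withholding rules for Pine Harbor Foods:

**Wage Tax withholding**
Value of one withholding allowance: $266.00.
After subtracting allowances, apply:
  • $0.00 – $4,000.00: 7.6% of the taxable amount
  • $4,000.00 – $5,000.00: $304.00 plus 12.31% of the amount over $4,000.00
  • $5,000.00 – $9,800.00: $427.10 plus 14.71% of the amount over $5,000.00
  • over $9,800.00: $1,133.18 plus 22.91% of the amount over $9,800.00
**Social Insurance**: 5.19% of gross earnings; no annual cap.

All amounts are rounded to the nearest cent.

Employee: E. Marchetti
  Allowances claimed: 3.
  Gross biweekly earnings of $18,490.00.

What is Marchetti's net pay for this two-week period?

Wage Tax: taxable = $18,490.00 − 3×$266.00 = $17,692.00
  $1,133.18 + 22.91% × ($17,692.00 − $9,800.00) = $1,133.18 + 22.91% × $7,892.00 = $2,941.24
Social Insurance: 5.19% × $18,490.00 = $959.63
Total withheld: $2,941.24 + $959.63 = $3,900.87
Net pay: $18,490.00 − $3,900.87 = $14,589.13

$14,589.13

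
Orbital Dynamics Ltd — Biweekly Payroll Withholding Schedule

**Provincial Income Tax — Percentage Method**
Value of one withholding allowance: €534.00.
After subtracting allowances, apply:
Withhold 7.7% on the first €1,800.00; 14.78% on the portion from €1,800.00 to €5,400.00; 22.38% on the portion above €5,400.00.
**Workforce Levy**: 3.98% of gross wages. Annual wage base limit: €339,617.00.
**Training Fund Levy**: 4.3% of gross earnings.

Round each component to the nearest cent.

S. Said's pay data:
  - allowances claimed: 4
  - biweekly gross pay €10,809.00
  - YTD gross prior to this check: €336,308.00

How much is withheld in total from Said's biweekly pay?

€1,999.67

Provincial Income Tax: taxable = €10,809.00 − 4×€534.00 = €8,673.00
  €670.68 + 22.38% × (€8,673.00 − €5,400.00) = €670.68 + 22.38% × €3,273.00 = €1,403.18
Workforce Levy: cap €339,617.00 − YTD €336,308.00 = €3,309.00 subject; 3.98% × €3,309.00 = €131.70
Training Fund Levy: 4.3% × €10,809.00 = €464.79
Total: €1,403.18 + €131.70 + €464.79 = €1,999.67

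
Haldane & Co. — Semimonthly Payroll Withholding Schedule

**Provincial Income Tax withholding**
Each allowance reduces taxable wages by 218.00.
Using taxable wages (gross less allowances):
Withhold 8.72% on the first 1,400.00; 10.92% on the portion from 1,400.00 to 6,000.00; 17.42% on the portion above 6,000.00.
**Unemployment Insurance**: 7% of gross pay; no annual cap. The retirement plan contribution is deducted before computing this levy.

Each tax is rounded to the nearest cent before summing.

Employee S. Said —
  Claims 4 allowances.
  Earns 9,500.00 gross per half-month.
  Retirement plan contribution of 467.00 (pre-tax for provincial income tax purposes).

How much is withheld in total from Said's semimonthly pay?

1,633.16

Provincial Income Tax: taxable = 9,500.00 − 467.00 − 4×218.00 = 8,161.00
  624.40 + 17.42% × (8,161.00 − 6,000.00) = 624.40 + 17.42% × 2,161.00 = 1,000.85
Unemployment Insurance: 7% × 9,033.00 = 632.31
Total: 1,000.85 + 632.31 = 1,633.16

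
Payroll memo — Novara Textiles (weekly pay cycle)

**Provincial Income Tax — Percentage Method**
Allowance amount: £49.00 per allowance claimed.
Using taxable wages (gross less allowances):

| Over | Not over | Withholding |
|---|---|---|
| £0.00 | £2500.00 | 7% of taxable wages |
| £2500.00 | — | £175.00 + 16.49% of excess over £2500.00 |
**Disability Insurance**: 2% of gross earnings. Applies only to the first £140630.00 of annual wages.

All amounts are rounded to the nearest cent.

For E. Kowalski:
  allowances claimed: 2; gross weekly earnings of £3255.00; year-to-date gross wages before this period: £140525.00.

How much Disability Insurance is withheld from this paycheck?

£2.10

Disability Insurance: cap £140630.00 − YTD £140525.00 = £105.00 subject; 2% × £105.00 = £2.10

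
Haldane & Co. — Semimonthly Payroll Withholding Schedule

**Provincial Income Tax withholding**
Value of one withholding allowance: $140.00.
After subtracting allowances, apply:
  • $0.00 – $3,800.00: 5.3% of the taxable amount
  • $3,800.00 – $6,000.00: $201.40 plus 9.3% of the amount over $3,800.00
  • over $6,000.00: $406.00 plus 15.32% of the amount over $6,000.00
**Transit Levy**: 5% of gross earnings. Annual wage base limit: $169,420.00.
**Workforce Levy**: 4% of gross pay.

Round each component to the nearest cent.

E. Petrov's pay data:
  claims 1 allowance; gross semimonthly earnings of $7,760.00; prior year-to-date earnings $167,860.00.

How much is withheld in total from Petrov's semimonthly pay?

Provincial Income Tax: taxable = $7,760.00 − 1×$140.00 = $7,620.00
  $406.00 + 15.32% × ($7,620.00 − $6,000.00) = $406.00 + 15.32% × $1,620.00 = $654.18
Transit Levy: cap $169,420.00 − YTD $167,860.00 = $1,560.00 subject; 5% × $1,560.00 = $78.00
Workforce Levy: 4% × $7,760.00 = $310.40
Total: $654.18 + $78.00 + $310.40 = $1,042.58

$1,042.58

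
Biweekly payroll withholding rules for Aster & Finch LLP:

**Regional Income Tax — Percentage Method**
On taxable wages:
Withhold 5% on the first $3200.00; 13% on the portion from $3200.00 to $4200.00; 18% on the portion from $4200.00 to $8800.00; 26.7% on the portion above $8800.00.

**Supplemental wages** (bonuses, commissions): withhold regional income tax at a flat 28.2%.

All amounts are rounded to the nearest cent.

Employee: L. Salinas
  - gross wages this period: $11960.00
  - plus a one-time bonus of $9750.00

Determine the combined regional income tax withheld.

$4711.22

Regional Income Tax: taxable = $11960.00
  $1118.00 + 26.7% × ($11960.00 − $8800.00) = $1118.00 + 26.7% × $3160.00 = $1961.72
Supplemental (28.2% flat on bonus): 28.2% × $9750.00 = $2749.50
Total regional income tax: $1961.72 + $2749.50 = $4711.22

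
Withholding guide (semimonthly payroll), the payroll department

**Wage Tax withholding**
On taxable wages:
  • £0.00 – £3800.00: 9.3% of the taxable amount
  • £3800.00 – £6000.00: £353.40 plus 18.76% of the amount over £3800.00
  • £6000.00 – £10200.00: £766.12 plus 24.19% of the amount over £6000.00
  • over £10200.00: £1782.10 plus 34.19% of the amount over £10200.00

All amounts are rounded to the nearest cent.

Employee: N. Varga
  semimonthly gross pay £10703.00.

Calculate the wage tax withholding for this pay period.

Wage Tax: taxable = £10703.00
  £1782.10 + 34.19% × (£10703.00 − £10200.00) = £1782.10 + 34.19% × £503.00 = £1954.08

£1954.08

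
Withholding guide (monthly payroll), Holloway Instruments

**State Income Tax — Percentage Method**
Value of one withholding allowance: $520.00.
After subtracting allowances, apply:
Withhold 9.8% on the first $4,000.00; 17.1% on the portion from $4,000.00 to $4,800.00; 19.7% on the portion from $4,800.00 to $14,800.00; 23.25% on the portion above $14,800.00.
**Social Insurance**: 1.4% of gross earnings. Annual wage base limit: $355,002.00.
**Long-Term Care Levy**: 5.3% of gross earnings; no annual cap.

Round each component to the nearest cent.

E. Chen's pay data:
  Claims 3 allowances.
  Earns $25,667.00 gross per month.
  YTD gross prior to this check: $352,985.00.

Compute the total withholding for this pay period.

$6,051.27

State Income Tax: taxable = $25,667.00 − 3×$520.00 = $24,107.00
  $2,498.80 + 23.25% × ($24,107.00 − $14,800.00) = $2,498.80 + 23.25% × $9,307.00 = $4,662.68
Social Insurance: cap $355,002.00 − YTD $352,985.00 = $2,017.00 subject; 1.4% × $2,017.00 = $28.24
Long-Term Care Levy: 5.3% × $25,667.00 = $1,360.35
Total: $4,662.68 + $28.24 + $1,360.35 = $6,051.27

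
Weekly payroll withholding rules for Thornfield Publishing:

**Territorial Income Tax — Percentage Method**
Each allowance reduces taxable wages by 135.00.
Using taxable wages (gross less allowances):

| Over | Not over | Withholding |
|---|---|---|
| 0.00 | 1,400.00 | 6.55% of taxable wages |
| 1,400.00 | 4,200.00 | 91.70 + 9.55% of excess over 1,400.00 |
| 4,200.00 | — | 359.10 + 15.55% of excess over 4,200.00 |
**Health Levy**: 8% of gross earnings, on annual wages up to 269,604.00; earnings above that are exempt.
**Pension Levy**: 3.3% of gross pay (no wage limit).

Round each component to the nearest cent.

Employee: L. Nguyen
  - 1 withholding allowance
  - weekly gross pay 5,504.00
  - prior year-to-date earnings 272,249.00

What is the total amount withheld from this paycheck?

722.51

Territorial Income Tax: taxable = 5,504.00 − 1×135.00 = 5,369.00
  359.10 + 15.55% × (5,369.00 − 4,200.00) = 359.10 + 15.55% × 1,169.00 = 540.88
Health Levy: YTD 272,249.00 ≥ cap 269,604.00 → 0.00
Pension Levy: 3.3% × 5,504.00 = 181.63
Total: 540.88 + 0.00 + 181.63 = 722.51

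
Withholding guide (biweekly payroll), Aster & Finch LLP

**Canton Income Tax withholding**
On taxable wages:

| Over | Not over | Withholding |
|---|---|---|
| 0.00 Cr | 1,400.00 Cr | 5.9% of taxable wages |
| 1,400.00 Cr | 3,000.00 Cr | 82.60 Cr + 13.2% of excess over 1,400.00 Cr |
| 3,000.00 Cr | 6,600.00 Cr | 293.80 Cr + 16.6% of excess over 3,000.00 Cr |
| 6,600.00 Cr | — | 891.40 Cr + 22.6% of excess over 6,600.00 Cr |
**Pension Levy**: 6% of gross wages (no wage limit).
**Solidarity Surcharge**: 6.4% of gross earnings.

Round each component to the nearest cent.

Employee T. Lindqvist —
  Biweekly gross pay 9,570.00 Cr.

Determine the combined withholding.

Canton Income Tax: taxable = 9,570.00 Cr
  891.40 Cr + 22.6% × (9,570.00 Cr − 6,600.00 Cr) = 891.40 Cr + 22.6% × 2,970.00 Cr = 1,562.62 Cr
Pension Levy: 6% × 9,570.00 Cr = 574.20 Cr
Solidarity Surcharge: 6.4% × 9,570.00 Cr = 612.48 Cr
Total: 1,562.62 Cr + 574.20 Cr + 612.48 Cr = 2,749.30 Cr

2,749.30 Cr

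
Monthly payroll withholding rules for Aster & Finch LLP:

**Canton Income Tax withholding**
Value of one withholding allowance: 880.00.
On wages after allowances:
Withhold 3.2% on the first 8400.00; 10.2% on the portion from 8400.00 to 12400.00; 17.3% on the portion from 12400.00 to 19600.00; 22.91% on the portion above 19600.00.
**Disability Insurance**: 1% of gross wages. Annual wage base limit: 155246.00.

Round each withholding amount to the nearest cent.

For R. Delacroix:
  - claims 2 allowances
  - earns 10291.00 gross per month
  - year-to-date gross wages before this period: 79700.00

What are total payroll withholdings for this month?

Canton Income Tax: taxable = 10291.00 − 2×880.00 = 8531.00
  268.80 + 10.2% × (8531.00 − 8400.00) = 268.80 + 10.2% × 131.00 = 282.16
Disability Insurance: 1% × 10291.00 = 102.91
Total: 282.16 + 102.91 = 385.07

385.07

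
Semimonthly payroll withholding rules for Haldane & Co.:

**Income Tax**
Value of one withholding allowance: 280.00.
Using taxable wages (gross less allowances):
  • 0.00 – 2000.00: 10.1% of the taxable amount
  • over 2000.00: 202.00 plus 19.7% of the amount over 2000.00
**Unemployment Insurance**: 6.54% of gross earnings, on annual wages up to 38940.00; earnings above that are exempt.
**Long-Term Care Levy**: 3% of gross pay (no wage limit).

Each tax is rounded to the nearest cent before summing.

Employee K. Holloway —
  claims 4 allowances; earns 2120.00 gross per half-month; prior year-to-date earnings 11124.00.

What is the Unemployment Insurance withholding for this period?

Unemployment Insurance: 6.54% × 2120.00 = 138.65

138.65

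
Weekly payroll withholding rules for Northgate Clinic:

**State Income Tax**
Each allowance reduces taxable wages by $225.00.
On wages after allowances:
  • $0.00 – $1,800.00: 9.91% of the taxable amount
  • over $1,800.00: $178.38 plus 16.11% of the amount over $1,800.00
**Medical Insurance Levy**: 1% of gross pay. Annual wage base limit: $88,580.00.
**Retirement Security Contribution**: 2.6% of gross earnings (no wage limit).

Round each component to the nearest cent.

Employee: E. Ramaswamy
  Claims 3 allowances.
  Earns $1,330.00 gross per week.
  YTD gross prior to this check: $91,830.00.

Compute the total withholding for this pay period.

$99.49

State Income Tax: taxable = $1,330.00 − 3×$225.00 = $655.00
  9.91% × $655.00 = $64.91
Medical Insurance Levy: YTD $91,830.00 ≥ cap $88,580.00 → $0.00
Retirement Security Contribution: 2.6% × $1,330.00 = $34.58
Total: $64.91 + $0.00 + $34.58 = $99.49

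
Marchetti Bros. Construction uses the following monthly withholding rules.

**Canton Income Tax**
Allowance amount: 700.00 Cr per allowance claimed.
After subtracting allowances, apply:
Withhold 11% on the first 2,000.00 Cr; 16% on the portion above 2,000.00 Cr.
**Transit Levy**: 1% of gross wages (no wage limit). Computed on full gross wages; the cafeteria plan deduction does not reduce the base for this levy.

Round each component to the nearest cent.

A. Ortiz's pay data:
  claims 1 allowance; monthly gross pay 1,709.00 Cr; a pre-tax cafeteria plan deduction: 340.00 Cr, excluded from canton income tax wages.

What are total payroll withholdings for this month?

90.68 Cr

Canton Income Tax: taxable = 1,709.00 Cr − 340.00 Cr − 1×700.00 Cr = 669.00 Cr
  11% × 669.00 Cr = 73.59 Cr
Transit Levy: 1% × 1,709.00 Cr = 17.09 Cr
Total: 73.59 Cr + 17.09 Cr = 90.68 Cr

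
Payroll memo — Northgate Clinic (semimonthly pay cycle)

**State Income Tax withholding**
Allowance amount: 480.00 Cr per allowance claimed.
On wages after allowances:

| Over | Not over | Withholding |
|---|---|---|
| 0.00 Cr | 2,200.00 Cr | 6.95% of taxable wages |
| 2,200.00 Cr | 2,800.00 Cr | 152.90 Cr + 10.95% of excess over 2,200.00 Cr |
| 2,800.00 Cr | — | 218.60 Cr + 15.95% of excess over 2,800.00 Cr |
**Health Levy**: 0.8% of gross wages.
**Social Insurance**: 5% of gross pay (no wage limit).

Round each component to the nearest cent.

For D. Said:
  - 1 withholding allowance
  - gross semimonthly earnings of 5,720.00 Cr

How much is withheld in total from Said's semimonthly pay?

939.54 Cr

State Income Tax: taxable = 5,720.00 Cr − 1×480.00 Cr = 5,240.00 Cr
  218.60 Cr + 15.95% × (5,240.00 Cr − 2,800.00 Cr) = 218.60 Cr + 15.95% × 2,440.00 Cr = 607.78 Cr
Health Levy: 0.8% × 5,720.00 Cr = 45.76 Cr
Social Insurance: 5% × 5,720.00 Cr = 286.00 Cr
Total: 607.78 Cr + 45.76 Cr + 286.00 Cr = 939.54 Cr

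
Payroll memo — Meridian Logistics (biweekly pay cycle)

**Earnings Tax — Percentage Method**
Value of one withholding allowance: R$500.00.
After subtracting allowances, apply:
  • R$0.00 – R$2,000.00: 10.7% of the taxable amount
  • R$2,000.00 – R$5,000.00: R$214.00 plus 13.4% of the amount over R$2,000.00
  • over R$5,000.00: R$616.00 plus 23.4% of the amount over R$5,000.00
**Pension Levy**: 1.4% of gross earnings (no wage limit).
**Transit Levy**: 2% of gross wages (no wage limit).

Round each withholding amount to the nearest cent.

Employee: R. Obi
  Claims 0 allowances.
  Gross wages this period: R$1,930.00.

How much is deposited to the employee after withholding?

Earnings Tax: taxable = R$1,930.00
  10.7% × R$1,930.00 = R$206.51
Pension Levy: 1.4% × R$1,930.00 = R$27.02
Transit Levy: 2% × R$1,930.00 = R$38.60
Total withheld: R$206.51 + R$27.02 + R$38.60 = R$272.13
Net pay: R$1,930.00 − R$272.13 = R$1,657.87

R$1,657.87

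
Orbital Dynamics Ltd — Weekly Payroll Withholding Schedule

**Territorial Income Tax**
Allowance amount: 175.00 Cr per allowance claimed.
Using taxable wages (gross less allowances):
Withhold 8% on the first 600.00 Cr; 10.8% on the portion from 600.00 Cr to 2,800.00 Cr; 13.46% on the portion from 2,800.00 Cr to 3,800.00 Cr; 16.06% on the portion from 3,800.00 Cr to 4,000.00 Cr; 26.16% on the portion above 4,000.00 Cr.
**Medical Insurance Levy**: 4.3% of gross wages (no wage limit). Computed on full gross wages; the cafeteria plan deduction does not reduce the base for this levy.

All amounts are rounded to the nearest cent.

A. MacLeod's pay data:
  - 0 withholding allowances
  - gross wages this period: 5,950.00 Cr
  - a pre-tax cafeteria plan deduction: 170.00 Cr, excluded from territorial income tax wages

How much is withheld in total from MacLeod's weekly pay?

1,173.82 Cr

Territorial Income Tax: taxable = 5,950.00 Cr − 170.00 Cr = 5,780.00 Cr
  452.32 Cr + 26.16% × (5,780.00 Cr − 4,000.00 Cr) = 452.32 Cr + 26.16% × 1,780.00 Cr = 917.97 Cr
Medical Insurance Levy: 4.3% × 5,950.00 Cr = 255.85 Cr
Total: 917.97 Cr + 255.85 Cr = 1,173.82 Cr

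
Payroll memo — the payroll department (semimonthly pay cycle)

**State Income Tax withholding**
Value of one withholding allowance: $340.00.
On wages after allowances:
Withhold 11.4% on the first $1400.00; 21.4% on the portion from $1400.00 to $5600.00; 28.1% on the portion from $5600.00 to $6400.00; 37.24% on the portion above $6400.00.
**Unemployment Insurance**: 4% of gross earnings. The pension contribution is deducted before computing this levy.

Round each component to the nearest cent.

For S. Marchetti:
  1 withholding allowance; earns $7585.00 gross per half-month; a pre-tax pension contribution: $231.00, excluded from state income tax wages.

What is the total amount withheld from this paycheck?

$1806.01

State Income Tax: taxable = $7585.00 − $231.00 − 1×$340.00 = $7014.00
  $1283.20 + 37.24% × ($7014.00 − $6400.00) = $1283.20 + 37.24% × $614.00 = $1511.85
Unemployment Insurance: 4% × $7354.00 = $294.16
Total: $1511.85 + $294.16 = $1806.01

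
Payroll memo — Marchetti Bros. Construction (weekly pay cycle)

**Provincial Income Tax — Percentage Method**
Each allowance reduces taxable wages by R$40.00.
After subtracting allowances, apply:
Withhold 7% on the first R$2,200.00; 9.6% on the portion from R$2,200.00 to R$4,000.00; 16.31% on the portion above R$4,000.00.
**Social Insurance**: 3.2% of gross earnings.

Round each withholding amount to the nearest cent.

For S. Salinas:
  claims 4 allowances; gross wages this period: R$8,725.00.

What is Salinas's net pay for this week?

Provincial Income Tax: taxable = R$8,725.00 − 4×R$40.00 = R$8,565.00
  R$326.80 + 16.31% × (R$8,565.00 − R$4,000.00) = R$326.80 + 16.31% × R$4,565.00 = R$1,071.35
Social Insurance: 3.2% × R$8,725.00 = R$279.20
Total withheld: R$1,071.35 + R$279.20 = R$1,350.55
Net pay: R$8,725.00 − R$1,350.55 = R$7,374.45

R$7,374.45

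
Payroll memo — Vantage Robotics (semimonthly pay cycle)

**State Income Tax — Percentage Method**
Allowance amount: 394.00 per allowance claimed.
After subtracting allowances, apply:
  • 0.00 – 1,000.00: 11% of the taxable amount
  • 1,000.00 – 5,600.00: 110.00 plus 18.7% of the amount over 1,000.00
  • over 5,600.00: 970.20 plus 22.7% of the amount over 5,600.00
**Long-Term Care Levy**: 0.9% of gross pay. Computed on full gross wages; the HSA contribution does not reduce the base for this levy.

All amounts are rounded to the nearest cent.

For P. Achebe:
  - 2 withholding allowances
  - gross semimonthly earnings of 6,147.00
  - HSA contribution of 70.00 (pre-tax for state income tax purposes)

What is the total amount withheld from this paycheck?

State Income Tax: taxable = 6,147.00 − 70.00 − 2×394.00 = 5,289.00
  110.00 + 18.7% × (5,289.00 − 1,000.00) = 110.00 + 18.7% × 4,289.00 = 912.04
Long-Term Care Levy: 0.9% × 6,147.00 = 55.32
Total: 912.04 + 55.32 = 967.36

967.36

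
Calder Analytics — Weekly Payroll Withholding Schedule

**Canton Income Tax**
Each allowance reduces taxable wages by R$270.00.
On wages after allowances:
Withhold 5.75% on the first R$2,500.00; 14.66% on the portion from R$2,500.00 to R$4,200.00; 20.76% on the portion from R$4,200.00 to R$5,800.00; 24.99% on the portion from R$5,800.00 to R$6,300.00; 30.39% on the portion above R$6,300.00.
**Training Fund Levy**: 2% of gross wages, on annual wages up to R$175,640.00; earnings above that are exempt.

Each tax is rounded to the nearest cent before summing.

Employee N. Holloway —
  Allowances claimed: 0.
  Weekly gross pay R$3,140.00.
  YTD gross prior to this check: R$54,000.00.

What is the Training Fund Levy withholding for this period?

R$62.80

Training Fund Levy: 2% × R$3,140.00 = R$62.80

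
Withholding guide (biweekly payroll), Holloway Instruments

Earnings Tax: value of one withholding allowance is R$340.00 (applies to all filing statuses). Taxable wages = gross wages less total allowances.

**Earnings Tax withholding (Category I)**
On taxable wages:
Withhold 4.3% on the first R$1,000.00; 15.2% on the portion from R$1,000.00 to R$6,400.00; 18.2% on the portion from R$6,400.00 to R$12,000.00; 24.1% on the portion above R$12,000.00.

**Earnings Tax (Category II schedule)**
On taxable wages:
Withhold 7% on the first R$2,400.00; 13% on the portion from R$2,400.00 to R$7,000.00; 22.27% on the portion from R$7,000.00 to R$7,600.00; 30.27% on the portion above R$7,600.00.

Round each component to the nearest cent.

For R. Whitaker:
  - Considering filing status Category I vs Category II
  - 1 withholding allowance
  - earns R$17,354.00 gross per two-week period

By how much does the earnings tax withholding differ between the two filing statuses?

R$657.87

Earnings Tax (Category I): taxable = R$17,354.00 − 1×R$340.00 = R$17,014.00
  R$1,883.00 + 24.1% × (R$17,014.00 − R$12,000.00) = R$1,883.00 + 24.1% × R$5,014.00 = R$3,091.37
Earnings Tax (Category II): taxable = R$17,354.00 − 1×R$340.00 = R$17,014.00
  R$899.62 + 30.27% × (R$17,014.00 − R$7,600.00) = R$899.62 + 30.27% × R$9,414.00 = R$3,749.24
Difference: |R$3,091.37 − R$3,749.24| = R$657.87 (higher under Category II)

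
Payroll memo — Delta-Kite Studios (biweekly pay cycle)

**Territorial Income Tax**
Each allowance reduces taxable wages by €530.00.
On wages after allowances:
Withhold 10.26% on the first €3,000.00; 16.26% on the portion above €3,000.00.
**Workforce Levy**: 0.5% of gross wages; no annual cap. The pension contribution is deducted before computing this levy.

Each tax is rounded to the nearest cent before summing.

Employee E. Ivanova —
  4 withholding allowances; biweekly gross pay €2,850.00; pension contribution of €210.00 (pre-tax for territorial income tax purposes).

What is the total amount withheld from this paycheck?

Territorial Income Tax: taxable = €2,850.00 − €210.00 − 4×€530.00 = €520.00
  10.26% × €520.00 = €53.35
Workforce Levy: 0.5% × €2,640.00 = €13.20
Total: €53.35 + €13.20 = €66.55

€66.55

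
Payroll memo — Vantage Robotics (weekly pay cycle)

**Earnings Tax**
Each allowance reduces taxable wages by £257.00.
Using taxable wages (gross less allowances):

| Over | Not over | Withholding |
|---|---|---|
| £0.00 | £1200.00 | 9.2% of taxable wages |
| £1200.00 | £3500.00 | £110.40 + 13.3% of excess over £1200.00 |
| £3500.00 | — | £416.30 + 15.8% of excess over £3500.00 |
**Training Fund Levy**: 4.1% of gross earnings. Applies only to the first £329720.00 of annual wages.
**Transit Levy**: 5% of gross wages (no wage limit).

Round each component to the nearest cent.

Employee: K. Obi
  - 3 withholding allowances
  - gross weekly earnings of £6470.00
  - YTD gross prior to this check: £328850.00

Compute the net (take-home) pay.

Earnings Tax: taxable = £6470.00 − 3×£257.00 = £5699.00
  £416.30 + 15.8% × (£5699.00 − £3500.00) = £416.30 + 15.8% × £2199.00 = £763.74
Training Fund Levy: cap £329720.00 − YTD £328850.00 = £870.00 subject; 4.1% × £870.00 = £35.67
Transit Levy: 5% × £6470.00 = £323.50
Total withheld: £763.74 + £35.67 + £323.50 = £1122.91
Net pay: £6470.00 − £1122.91 = £5347.09

£5347.09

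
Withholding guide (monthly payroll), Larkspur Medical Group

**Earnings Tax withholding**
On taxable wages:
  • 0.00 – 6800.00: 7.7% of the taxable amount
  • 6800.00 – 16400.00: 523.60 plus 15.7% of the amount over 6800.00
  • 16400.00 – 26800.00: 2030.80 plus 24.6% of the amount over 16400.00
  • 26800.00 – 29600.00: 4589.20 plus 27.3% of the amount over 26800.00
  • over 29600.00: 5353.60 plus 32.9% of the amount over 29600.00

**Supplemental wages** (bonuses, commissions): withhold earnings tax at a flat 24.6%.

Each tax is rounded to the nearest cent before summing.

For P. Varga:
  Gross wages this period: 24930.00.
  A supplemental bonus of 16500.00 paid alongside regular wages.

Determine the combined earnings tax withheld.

Earnings Tax: taxable = 24930.00
  2030.80 + 24.6% × (24930.00 − 16400.00) = 2030.80 + 24.6% × 8530.00 = 4129.18
Supplemental (24.6% flat on bonus): 24.6% × 16500.00 = 4059.00
Total earnings tax: 4129.18 + 4059.00 = 8188.18

8188.18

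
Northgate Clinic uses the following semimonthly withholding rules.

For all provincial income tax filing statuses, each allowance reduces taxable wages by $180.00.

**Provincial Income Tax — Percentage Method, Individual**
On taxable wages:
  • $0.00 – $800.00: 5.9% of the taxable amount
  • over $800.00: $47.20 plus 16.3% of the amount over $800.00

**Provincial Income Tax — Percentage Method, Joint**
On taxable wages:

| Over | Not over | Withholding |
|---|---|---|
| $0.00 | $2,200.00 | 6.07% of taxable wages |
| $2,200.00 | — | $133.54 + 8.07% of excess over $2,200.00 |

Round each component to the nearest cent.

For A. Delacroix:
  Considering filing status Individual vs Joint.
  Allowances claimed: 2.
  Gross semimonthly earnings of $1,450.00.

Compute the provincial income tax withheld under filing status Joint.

$66.16

Provincial Income Tax (Joint): taxable = $1,450.00 − 2×$180.00 = $1,090.00
  6.07% × $1,090.00 = $66.16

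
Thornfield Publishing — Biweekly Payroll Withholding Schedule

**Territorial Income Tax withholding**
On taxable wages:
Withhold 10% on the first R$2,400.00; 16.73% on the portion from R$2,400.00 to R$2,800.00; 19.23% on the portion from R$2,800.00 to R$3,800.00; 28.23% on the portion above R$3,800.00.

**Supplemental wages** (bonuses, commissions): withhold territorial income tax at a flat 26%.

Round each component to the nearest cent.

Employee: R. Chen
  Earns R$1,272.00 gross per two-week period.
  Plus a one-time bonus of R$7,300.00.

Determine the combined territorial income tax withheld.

R$2,025.20

Territorial Income Tax: taxable = R$1,272.00
  10% × R$1,272.00 = R$127.20
Supplemental (26% flat on bonus): 26% × R$7,300.00 = R$1,898.00
Total territorial income tax: R$127.20 + R$1,898.00 = R$2,025.20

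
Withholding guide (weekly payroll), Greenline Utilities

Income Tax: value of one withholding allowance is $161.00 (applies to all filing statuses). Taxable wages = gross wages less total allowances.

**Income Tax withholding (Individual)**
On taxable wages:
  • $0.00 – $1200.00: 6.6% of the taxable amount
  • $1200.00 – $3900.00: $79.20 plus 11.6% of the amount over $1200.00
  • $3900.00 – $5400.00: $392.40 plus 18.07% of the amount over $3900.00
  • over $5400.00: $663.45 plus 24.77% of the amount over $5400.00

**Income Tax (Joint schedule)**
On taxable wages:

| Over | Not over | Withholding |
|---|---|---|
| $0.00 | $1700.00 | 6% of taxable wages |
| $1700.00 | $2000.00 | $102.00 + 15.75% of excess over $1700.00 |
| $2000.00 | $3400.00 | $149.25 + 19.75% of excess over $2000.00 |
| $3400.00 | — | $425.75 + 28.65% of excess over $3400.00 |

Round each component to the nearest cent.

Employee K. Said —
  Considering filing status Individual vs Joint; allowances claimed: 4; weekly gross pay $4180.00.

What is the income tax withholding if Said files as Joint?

Income Tax (Joint): taxable = $4180.00 − 4×$161.00 = $3536.00
  $425.75 + 28.65% × ($3536.00 − $3400.00) = $425.75 + 28.65% × $136.00 = $464.71

$464.71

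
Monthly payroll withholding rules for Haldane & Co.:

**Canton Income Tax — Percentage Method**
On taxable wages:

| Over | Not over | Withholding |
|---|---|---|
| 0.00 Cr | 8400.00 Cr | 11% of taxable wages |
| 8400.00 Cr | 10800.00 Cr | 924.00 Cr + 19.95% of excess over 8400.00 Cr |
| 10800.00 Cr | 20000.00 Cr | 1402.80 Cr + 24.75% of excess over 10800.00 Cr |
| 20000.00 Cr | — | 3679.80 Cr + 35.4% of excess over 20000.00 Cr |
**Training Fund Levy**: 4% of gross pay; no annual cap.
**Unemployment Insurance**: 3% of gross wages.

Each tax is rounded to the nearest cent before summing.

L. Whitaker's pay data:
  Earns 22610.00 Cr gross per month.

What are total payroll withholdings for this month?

Canton Income Tax: taxable = 22610.00 Cr
  3679.80 Cr + 35.4% × (22610.00 Cr − 20000.00 Cr) = 3679.80 Cr + 35.4% × 2610.00 Cr = 4603.74 Cr
Training Fund Levy: 4% × 22610.00 Cr = 904.40 Cr
Unemployment Insurance: 3% × 22610.00 Cr = 678.30 Cr
Total: 4603.74 Cr + 904.40 Cr + 678.30 Cr = 6186.44 Cr

6186.44 Cr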